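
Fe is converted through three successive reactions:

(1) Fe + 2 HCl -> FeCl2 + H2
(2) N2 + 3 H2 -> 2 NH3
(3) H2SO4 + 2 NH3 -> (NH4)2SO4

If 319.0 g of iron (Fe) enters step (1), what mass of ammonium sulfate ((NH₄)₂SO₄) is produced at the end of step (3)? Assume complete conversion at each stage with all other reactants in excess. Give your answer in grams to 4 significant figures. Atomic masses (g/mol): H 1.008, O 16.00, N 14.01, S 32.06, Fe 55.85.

M(Fe) = 55.85 g/mol.
M((NH4)2SO4) = 2(14.01) + 8(1.008) + 32.06 + 4(16.00) = 132.144 g/mol.
n(Fe) = 319.0 / 55.85 = 5.7117 mol.
Reaction (1): Fe→H2 ratio 1:1 ⇒ n(H2) = 5.7117 mol.
Reaction (2): H2→NH3 ratio 3:2 ⇒ n(NH3) = 3.8078 mol.
Reaction (3): NH3→(NH4)2SO4 ratio 2:1 ⇒ n((NH4)2SO4) = 1.9039 mol.
Mass of (NH4)2SO4 = 1.9039 × 132.144 = 251.59 g.

251.6 g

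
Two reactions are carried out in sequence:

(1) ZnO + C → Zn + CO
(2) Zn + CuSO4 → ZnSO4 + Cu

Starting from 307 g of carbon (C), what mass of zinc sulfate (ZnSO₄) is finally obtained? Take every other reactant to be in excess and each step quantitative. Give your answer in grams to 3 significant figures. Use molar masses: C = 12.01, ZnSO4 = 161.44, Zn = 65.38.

4130 g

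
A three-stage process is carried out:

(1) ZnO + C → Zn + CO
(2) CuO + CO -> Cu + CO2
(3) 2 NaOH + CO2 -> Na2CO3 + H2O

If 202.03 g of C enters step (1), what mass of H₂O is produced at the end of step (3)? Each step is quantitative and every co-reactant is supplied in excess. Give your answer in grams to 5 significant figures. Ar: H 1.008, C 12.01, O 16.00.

303.06 g

M(C) = 12.01 g/mol.
M(H2O) = 2(1.008) + 16.00 = 18.016 g/mol.
n(C) = 202.03 / 12.01 = 16.8218 mol.
Reaction (1): C→CO ratio 1:1 ⇒ n(CO) = 16.8218 mol.
Reaction (2): CO→CO2 ratio 1:1 ⇒ n(CO2) = 16.8218 mol.
Reaction (3): CO2→H2O ratio 1:1 ⇒ n(H2O) = 16.8218 mol.
Mass of H2O = 16.8218 × 18.016 = 303.062 g.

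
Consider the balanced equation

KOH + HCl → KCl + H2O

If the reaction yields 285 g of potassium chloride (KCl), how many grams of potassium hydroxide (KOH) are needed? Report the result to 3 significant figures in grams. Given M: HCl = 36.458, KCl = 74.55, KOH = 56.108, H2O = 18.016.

214 g

n(KCl) = 285.0 g / 74.55 g/mol = 3.823 mol.
From the equation the KCl:KOH mole ratio is 1:1, so n(KOH) = 3.823 × 1/1 = 3.823 mol.
Mass of KOH = 3.823 mol × 56.108 g/mol = 214.5 g.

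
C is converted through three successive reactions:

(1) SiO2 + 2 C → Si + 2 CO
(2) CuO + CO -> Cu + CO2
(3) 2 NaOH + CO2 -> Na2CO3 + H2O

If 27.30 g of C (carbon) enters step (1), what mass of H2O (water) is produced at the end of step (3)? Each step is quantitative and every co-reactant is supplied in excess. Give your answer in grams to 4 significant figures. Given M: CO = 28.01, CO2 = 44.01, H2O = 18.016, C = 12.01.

40.95 g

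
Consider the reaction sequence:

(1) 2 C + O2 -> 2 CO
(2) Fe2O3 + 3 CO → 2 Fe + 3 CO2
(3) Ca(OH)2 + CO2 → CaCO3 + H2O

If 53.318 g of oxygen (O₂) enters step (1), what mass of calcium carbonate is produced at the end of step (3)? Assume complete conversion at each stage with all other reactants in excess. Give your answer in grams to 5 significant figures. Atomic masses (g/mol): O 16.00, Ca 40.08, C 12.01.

333.54 g

M(O2) = 2(16.00) = 32.00 g/mol.
M(CaCO3) = 40.08 + 12.01 + 3(16.00) = 100.09 g/mol.
n(O2) = 53.318 / 32.00 = 1.66619 mol.
Reaction (1): O2→CO ratio 1:2 ⇒ n(CO) = 3.33237 mol.
Reaction (2): CO→CO2 ratio 3:3 ⇒ n(CO2) = 3.33238 mol.
Reaction (3): CO2→CaCO3 ratio 1:1 ⇒ n(CaCO3) = 3.33238 mol.
Mass of CaCO3 = 3.33238 × 100.09 = 333.537 g.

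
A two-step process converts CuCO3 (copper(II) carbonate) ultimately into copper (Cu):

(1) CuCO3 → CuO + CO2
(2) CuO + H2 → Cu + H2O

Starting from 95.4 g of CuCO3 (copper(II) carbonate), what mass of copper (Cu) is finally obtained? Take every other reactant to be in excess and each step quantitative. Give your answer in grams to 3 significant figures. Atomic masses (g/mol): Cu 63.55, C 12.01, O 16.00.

M(CuCO3) = 63.55 + 12.01 + 3(16.00) = 123.56 g/mol.
M(Cu) = 63.55 g/mol.
n(CuCO3) = 95.40 / 123.56 = 0.7721 mol.
Step 1 gives a 1:1 ratio of CuCO3 to CuO, so n(CuO) = 0.7721 mol.
In step 2 the CuO:Cu ratio is 1:1, so n(Cu) = 0.7721 mol.
Mass of Cu = 0.7721 × 63.55 = 49.07 g.

49.1 g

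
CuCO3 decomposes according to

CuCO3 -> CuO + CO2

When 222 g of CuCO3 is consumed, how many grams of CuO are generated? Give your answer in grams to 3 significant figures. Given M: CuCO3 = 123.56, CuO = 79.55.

143 g

n(CuCO3) = 222.0 g / 123.56 g/mol = 1.797 mol.
From the equation the CuCO3:CuO mole ratio is 1:1, so n(CuO) = 1.797 × 1/1 = 1.797 mol.
Mass of CuO = 1.797 mol × 79.55 g/mol = 142.9 g.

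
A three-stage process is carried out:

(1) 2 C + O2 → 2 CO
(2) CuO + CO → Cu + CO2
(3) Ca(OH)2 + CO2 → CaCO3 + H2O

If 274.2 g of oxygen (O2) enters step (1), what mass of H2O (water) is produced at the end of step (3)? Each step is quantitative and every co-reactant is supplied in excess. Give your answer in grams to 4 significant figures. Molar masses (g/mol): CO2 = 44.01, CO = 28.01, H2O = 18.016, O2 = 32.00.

308.7 g

n(O2) = 274.2 / 32.00 = 8.5687 mol.
Reaction (1): O2→CO ratio 1:2 ⇒ n(CO) = 17.137 mol.
Reaction (2): CO→CO2 ratio 1:1 ⇒ n(CO2) = 17.137 mol.
Reaction (3): CO2→H2O ratio 1:1 ⇒ n(H2O) = 17.137 mol.
Mass of H2O = 17.137 × 18.016 = 308.75 g.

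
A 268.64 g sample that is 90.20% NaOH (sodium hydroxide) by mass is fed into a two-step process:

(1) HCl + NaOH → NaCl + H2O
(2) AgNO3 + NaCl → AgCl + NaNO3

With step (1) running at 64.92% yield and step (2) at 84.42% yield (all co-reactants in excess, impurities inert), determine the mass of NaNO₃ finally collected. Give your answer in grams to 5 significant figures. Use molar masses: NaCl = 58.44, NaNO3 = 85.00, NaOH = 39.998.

282.22 g

Pure NaOH = 268.64 × 0.9020 = 242.313 g.
n(NaOH) = 242.313 / 39.998 = 6.05813 mol.
Step 1 (NaOH:NaCl = 1:1): theoretical n(NaCl) = 6.05813 mol; at 64.92% yield, n(NaCl) = 3.93294 mol.
Step 2 (NaCl:NaNO3 = 1:1): theoretical n(NaNO3) = 3.93294 mol, so theoretical mass = 3.93294 × 85.00 = 334.300 g.
At 84.42% yield, actual mass of NaNO3 = 334.300 × 0.8442 = 282.216 g.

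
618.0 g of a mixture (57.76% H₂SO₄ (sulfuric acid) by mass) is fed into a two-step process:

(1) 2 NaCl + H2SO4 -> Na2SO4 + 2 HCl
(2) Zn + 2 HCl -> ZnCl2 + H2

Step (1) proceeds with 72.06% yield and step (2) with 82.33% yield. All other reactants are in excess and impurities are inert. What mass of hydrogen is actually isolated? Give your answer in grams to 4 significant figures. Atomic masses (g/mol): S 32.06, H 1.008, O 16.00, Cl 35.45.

4.353 g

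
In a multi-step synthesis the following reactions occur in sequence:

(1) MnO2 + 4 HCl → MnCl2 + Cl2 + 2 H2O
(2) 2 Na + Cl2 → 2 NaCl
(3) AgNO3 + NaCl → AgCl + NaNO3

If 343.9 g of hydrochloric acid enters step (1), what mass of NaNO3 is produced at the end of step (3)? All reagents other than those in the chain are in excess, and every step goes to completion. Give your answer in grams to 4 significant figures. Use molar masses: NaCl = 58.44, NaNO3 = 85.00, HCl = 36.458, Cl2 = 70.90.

400.9 g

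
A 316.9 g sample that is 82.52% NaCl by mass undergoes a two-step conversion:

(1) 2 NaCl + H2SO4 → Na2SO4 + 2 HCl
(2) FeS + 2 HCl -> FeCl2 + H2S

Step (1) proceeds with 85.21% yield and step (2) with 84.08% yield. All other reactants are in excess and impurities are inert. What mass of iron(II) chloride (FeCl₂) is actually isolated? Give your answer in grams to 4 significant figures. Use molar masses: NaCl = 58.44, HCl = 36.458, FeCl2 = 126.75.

Pure NaCl = 316.9 × 0.8252 = 261.51 g.
n(NaCl) = 261.51 / 58.44 = 4.4748 mol.
Step 1 (NaCl:HCl = 2:2): theoretical n(HCl) = 4.4748 mol; at 85.21% yield, n(HCl) = 3.8130 mol.
Step 2 (HCl:FeCl2 = 2:1): theoretical n(FeCl2) = 1.9065 mol, so theoretical mass = 1.9065 × 126.75 = 241.65 g.
At 84.08% yield, actual mass of FeCl2 = 241.65 × 0.8408 = 203.18 g.

203.2 g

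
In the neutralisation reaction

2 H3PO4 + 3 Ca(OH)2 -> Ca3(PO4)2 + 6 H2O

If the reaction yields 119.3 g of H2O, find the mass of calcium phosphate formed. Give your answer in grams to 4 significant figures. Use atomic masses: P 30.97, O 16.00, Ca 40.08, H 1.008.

M(H2O) = 2(1.008) + 16.00 = 18.016 g/mol.
M(Ca3(PO4)2) = 3(40.08) + 2(30.97) + 8(16.00) = 310.18 g/mol.
n(H2O) = 119.30 g / 18.016 g/mol = 6.6219 mol.
From the equation the H2O:Ca3(PO4)2 mole ratio is 6:1, so n(Ca3(PO4)2) = 6.6219 × 1/6 = 1.1036 mol.
Mass of Ca3(PO4)2 = 1.1036 mol × 310.18 g/mol = 342.33 g.

342.3 g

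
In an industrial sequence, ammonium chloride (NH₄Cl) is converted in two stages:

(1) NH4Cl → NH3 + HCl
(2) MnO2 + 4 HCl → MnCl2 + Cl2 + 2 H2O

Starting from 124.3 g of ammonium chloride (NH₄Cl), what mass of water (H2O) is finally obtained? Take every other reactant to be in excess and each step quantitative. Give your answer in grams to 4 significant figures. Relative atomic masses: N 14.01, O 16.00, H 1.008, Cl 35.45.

20.93 g

M(NH4Cl) = 14.01 + 4(1.008) + 35.45 = 53.492 g/mol.
M(H2O) = 2(1.008) + 16.00 = 18.016 g/mol.
n(NH4Cl) = 124.30 / 53.492 = 2.3237 mol.
Step 1 gives a 1:1 ratio of NH4Cl to HCl, so n(HCl) = 2.3237 mol.
In step 2 the HCl:H2O ratio is 4:2, so n(H2O) = 1.1619 mol.
Mass of H2O = 1.1619 × 18.016 = 20.932 g.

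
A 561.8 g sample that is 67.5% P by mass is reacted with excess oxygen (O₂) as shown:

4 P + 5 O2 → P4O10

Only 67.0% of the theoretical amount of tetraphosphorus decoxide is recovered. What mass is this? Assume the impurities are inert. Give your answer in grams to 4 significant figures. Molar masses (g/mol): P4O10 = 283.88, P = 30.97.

Pure P available = 561.8 g × 0.675 = 379.21 g.
n(P) = 379.21 g / 30.97 g/mol = 12.245 mol.
From the equation the P:P4O10 mole ratio is 4:1, so n(P4O10) = 12.245 × 1/4 = 3.0611 mol.
Mass of P4O10 = 3.0611 mol × 283.88 g/mol = 869.00 g.
Actual mass collected = 869.00 g × 0.670 = 582.23 g.

582.2 g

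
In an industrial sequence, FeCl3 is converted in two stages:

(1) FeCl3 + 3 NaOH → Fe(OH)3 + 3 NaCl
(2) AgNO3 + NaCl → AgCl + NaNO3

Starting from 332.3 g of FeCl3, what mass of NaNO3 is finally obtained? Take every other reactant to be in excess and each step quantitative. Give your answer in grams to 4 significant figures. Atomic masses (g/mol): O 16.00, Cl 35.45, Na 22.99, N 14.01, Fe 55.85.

522.4 g

M(FeCl3) = 55.85 + 3(35.45) = 162.20 g/mol.
M(NaNO3) = 22.99 + 14.01 + 3(16.00) = 85.00 g/mol.
n(FeCl3) = 332.30 / 162.20 = 2.0487 mol.
Step 1 gives a 1:3 ratio of FeCl3 to NaCl, so n(NaCl) = 6.1461 mol.
In step 2 the NaCl:NaNO3 ratio is 1:1, so n(NaNO3) = 6.1461 mol.
Mass of NaNO3 = 6.1461 × 85.00 = 522.42 g.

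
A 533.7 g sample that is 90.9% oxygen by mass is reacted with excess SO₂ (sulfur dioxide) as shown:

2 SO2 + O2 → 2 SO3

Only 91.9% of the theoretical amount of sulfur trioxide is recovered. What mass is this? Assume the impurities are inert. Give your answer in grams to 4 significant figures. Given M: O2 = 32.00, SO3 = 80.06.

2231 g

Pure O2 available = 533.7 g × 0.909 = 485.13 g.
n(O2) = 485.13 g / 32.00 g/mol = 15.160 mol.
From the equation the O2:SO3 mole ratio is 1:2, so n(SO3) = 15.160 × 2/1 = 30.321 mol.
Mass of SO3 = 30.321 mol × 80.06 g/mol = 2427.5 g.
Actual mass collected = 2427.5 g × 0.919 = 2230.9 g.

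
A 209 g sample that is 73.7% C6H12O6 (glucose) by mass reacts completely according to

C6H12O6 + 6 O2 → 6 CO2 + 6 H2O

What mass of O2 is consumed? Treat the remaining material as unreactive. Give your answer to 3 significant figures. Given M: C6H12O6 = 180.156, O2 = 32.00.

Mass of pure C6H12O6 = 209 g × 0.737 = 154.0 g.
n(C6H12O6) = 154.0 g / 180.156 g/mol = 0.8550 mol.
From the equation the C6H12O6:O2 mole ratio is 1:6, so n(O2) = 0.8550 × 6/1 = 5.130 mol.
Mass of O2 = 5.130 mol × 32.00 g/mol = 164.2 g.

164 g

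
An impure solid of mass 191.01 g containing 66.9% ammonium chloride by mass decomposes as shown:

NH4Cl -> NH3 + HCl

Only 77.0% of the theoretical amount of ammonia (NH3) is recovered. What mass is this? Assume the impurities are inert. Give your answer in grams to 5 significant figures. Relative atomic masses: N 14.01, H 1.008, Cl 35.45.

31.333 g

Pure NH4Cl available = 191.01 g × 0.669 = 127.786 g.
M(NH4Cl) = 14.01 + 4(1.008) + 35.45 = 53.492 g/mol.
M(NH3) = 14.01 + 3(1.008) = 17.034 g/mol.
n(NH4Cl) = 127.786 g / 53.492 g/mol = 2.38887 mol.
From the equation the NH4Cl:NH3 mole ratio is 1:1, so n(NH3) = 2.38887 × 1/1 = 2.38887 mol.
Mass of NH3 = 2.38887 mol × 17.034 g/mol = 40.6921 g.
Actual mass collected = 40.6921 g × 0.770 = 31.3329 g.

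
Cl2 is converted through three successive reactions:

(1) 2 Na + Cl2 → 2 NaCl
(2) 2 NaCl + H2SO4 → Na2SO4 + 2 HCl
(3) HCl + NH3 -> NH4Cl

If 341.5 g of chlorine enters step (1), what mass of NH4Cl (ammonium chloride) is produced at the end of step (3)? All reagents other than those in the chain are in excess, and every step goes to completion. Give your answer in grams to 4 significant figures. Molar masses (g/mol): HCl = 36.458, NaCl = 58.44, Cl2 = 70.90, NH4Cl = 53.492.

n(Cl2) = 341.5 / 70.90 = 4.8166 mol.
Reaction (1): Cl2→NaCl ratio 1:2 ⇒ n(NaCl) = 9.6333 mol.
Reaction (2): NaCl→HCl ratio 2:2 ⇒ n(HCl) = 9.6333 mol.
Reaction (3): HCl→NH4Cl ratio 1:1 ⇒ n(NH4Cl) = 9.6333 mol.
Mass of NH4Cl = 9.6333 × 53.492 = 515.30 g.

515.3 g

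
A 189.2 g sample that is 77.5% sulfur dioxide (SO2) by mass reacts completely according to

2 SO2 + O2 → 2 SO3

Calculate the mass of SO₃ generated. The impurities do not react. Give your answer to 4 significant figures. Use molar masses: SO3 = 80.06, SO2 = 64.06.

Mass of pure SO2 = 189.2 g × 0.775 = 146.63 g.
n(SO2) = 146.63 g / 64.06 g/mol = 2.2889 mol.
From the equation the SO2:SO3 mole ratio is 2:2, so n(SO3) = 2.2889 × 2/2 = 2.2889 mol.
Mass of SO3 = 2.2889 mol × 80.06 g/mol = 183.25 g.

183.3 g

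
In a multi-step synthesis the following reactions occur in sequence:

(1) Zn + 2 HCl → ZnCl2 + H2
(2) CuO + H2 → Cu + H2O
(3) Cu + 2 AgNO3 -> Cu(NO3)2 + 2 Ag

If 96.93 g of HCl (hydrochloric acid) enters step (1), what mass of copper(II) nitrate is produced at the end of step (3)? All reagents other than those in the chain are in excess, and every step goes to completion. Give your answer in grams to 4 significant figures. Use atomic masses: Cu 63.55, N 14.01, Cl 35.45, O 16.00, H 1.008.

M(HCl) = 1.008 + 35.45 = 36.458 g/mol.
M(Cu(NO3)2) = 63.55 + 2(14.01) + 6(16.00) = 187.57 g/mol.
n(HCl) = 96.93 / 36.458 = 2.6587 mol.
Reaction (1): HCl→H2 ratio 2:1 ⇒ n(H2) = 1.3293 mol.
Reaction (2): H2→Cu ratio 1:1 ⇒ n(Cu) = 1.3293 mol.
Reaction (3): Cu→Cu(NO3)2 ratio 1:1 ⇒ n(Cu(NO3)2) = 1.3293 mol.
Mass of Cu(NO3)2 = 1.3293 × 187.57 = 249.34 g.

249.3 g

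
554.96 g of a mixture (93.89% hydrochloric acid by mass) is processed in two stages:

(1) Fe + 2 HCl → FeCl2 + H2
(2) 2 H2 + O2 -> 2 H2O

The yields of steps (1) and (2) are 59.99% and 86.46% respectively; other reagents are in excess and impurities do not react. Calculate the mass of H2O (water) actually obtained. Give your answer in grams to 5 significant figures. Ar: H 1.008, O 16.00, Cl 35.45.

66.775 g

Pure HCl = 554.96 × 0.9389 = 521.052 g.
M(HCl) = 1.008 + 35.45 = 36.458 g/mol.
M(H2O) = 2(1.008) + 16.00 = 18.016 g/mol.
n(HCl) = 521.052 / 36.458 = 14.2918 mol.
Step 1 (HCl:H2 = 2:1): theoretical n(H2) = 7.14592 mol; at 59.99% yield, n(H2) = 4.28684 mol.
Step 2 (H2:H2O = 2:2): theoretical n(H2O) = 4.28684 mol, so theoretical mass = 4.28684 × 18.016 = 77.2317 g.
At 86.46% yield, actual mass of H2O = 77.2317 × 0.8646 = 66.7745 g.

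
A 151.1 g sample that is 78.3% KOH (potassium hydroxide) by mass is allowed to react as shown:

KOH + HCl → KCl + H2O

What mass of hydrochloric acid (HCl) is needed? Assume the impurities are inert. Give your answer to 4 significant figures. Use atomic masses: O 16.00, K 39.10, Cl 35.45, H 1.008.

Mass of pure KOH = 151.1 g × 0.783 = 118.31 g.
M(KOH) = 39.10 + 16.00 + 1.008 = 56.108 g/mol.
M(HCl) = 1.008 + 35.45 = 36.458 g/mol.
n(KOH) = 118.31 g / 56.108 g/mol = 2.1086 mol.
From the equation the KOH:HCl mole ratio is 1:1, so n(HCl) = 2.1086 × 1/1 = 2.1086 mol.
Mass of HCl = 2.1086 mol × 36.458 g/mol = 76.877 g.

76.88 g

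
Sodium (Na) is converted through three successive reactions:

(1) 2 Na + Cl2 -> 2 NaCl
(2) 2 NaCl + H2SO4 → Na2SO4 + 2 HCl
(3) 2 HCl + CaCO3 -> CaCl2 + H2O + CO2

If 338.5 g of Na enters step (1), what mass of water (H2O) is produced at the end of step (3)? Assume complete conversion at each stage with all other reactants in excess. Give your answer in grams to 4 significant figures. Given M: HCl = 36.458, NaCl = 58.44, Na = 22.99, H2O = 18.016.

132.6 g

n(Na) = 338.5 / 22.99 = 14.724 mol.
Reaction (1): Na→NaCl ratio 2:2 ⇒ n(NaCl) = 14.724 mol.
Reaction (2): NaCl→HCl ratio 2:2 ⇒ n(HCl) = 14.724 mol.
Reaction (3): HCl→H2O ratio 2:1 ⇒ n(H2O) = 7.3619 mol.
Mass of H2O = 7.3619 × 18.016 = 132.63 g.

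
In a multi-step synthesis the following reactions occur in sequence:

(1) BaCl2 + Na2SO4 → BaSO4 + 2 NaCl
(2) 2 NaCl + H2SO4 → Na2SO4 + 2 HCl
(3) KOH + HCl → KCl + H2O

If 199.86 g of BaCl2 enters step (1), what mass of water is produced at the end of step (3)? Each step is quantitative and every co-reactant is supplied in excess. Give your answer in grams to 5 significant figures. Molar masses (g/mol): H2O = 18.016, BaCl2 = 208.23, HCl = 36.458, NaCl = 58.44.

n(BaCl2) = 199.86 / 208.23 = 0.959804 mol.
Reaction (1): BaCl2→NaCl ratio 1:2 ⇒ n(NaCl) = 1.91961 mol.
Reaction (2): NaCl→HCl ratio 2:2 ⇒ n(HCl) = 1.91961 mol.
Reaction (3): HCl→H2O ratio 1:1 ⇒ n(H2O) = 1.91961 mol.
Mass of H2O = 1.91961 × 18.016 = 34.5837 g.

34.584 g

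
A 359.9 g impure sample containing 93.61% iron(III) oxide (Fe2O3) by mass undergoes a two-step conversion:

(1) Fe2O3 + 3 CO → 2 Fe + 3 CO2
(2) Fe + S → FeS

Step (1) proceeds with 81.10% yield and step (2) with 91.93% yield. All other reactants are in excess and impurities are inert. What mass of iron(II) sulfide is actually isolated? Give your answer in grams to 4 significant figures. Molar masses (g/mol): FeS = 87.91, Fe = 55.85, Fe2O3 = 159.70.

276.5 g

Pure Fe2O3 = 359.9 × 0.9361 = 336.90 g.
n(Fe2O3) = 336.90 / 159.70 = 2.1096 mol.
Step 1 (Fe2O3:Fe = 1:2): theoretical n(Fe) = 4.2192 mol; at 81.10% yield, n(Fe) = 3.4218 mol.
Step 2 (Fe:FeS = 1:1): theoretical n(FeS) = 3.4218 mol, so theoretical mass = 3.4218 × 87.91 = 300.81 g.
At 91.93% yield, actual mass of FeS = 300.81 × 0.9193 = 276.53 g.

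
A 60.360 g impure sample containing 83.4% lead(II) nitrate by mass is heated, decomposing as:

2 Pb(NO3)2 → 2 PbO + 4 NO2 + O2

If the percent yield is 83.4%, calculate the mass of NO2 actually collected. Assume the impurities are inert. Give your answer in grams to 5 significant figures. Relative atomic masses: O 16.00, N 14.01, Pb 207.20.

Pure Pb(NO3)2 available = 60.360 g × 0.834 = 50.3402 g.
M(Pb(NO3)2) = 207.20 + 2(14.01) + 6(16.00) = 331.22 g/mol.
M(NO2) = 14.01 + 2(16.00) = 46.01 g/mol.
n(Pb(NO3)2) = 50.3402 g / 331.22 g/mol = 0.151984 mol.
From the equation the Pb(NO3)2:NO2 mole ratio is 2:4, so n(NO2) = 0.151984 × 4/2 = 0.303969 mol.
Mass of NO2 = 0.303969 mol × 46.01 g/mol = 13.9856 g.
Actual mass collected = 13.9856 g × 0.834 = 11.6640 g.

11.664 g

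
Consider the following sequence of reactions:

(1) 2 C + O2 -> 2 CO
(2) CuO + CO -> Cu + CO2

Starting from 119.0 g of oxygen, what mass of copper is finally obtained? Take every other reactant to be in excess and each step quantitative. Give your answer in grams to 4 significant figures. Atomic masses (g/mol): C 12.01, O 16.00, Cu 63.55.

M(O2) = 2(16.00) = 32.00 g/mol.
M(Cu) = 63.55 g/mol.
n(O2) = 119.00 / 32.00 = 3.7188 mol.
Step 1 gives a 1:2 ratio of O2 to CO, so n(CO) = 7.4375 mol.
In step 2 the CO:Cu ratio is 1:1, so n(Cu) = 7.4375 mol.
Mass of Cu = 7.4375 × 63.55 = 472.65 g.

472.7 g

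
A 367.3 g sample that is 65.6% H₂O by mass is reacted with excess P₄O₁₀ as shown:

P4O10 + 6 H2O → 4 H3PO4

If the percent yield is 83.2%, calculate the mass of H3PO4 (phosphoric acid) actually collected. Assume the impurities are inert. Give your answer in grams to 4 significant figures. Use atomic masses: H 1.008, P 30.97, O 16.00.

726.9 g

Pure H2O available = 367.3 g × 0.656 = 240.95 g.
M(H2O) = 2(1.008) + 16.00 = 18.016 g/mol.
M(H3PO4) = 3(1.008) + 30.97 + 4(16.00) = 97.994 g/mol.
n(H2O) = 240.95 g / 18.016 g/mol = 13.374 mol.
From the equation the H2O:H3PO4 mole ratio is 6:4, so n(H3PO4) = 13.374 × 4/6 = 8.9161 mol.
Mass of H3PO4 = 8.9161 mol × 97.994 g/mol = 873.72 g.
Actual mass collected = 873.72 g × 0.832 = 726.94 g.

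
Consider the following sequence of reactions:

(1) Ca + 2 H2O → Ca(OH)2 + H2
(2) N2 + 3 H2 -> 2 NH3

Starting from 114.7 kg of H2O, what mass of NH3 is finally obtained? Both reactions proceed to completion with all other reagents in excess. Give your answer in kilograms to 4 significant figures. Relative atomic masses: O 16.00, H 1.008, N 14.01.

M(H2O) = 2(1.008) + 16.00 = 18.016 g/mol.
M(NH3) = 14.01 + 3(1.008) = 17.034 g/mol.
114.7 kg = 114700 g.
n(H2O) = 114700 / 18.016 = 6366.6 mol.
Step 1 gives a 2:1 ratio of H2O to H2, so n(H2) = 3183.3 mol.
In step 2 the H2:NH3 ratio is 3:2, so n(NH3) = 2122.2 mol.
Mass of NH3 = 2122.2 × 17.034 = 36149 g = 36.15 kg.

36.15 kg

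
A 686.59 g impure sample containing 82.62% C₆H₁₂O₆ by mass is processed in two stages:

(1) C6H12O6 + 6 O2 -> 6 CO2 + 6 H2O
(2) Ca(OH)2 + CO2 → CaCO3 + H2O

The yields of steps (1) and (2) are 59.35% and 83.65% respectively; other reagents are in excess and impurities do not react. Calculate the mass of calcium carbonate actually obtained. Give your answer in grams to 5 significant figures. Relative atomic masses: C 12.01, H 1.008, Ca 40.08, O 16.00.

Pure C6H12O6 = 686.59 × 0.8262 = 567.261 g.
M(C6H12O6) = 6(12.01) + 12(1.008) + 6(16.00) = 180.156 g/mol.
M(CaCO3) = 40.08 + 12.01 + 3(16.00) = 100.09 g/mol.
n(C6H12O6) = 567.261 / 180.156 = 3.14872 mol.
Step 1 (C6H12O6:CO2 = 1:6): theoretical n(CO2) = 18.8923 mol; at 59.35% yield, n(CO2) = 11.2126 mol.
Step 2 (CO2:CaCO3 = 1:1): theoretical n(CaCO3) = 11.2126 mol, so theoretical mass = 11.2126 × 100.09 = 1122.27 g.
At 83.65% yield, actual mass of CaCO3 = 1122.27 × 0.8365 = 938.777 g.

938.78 g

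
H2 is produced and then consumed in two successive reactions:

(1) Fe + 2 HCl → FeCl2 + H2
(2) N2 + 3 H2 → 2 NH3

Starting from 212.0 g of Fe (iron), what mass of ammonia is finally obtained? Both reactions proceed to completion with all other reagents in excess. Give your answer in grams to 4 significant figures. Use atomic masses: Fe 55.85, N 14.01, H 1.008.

M(Fe) = 55.85 g/mol.
M(NH3) = 14.01 + 3(1.008) = 17.034 g/mol.
n(Fe) = 212.00 / 55.85 = 3.7959 mol.
Step 1 gives a 1:1 ratio of Fe to H2, so n(H2) = 3.7959 mol.
In step 2 the H2:NH3 ratio is 3:2, so n(NH3) = 2.5306 mol.
Mass of NH3 = 2.5306 × 17.034 = 43.106 g.

43.11 g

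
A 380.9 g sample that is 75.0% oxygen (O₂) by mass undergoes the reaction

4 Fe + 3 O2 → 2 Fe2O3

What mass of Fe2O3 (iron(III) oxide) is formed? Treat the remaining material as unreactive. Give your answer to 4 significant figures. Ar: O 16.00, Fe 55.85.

Mass of pure O2 = 380.9 g × 0.750 = 285.68 g.
M(O2) = 2(16.00) = 32.00 g/mol.
M(Fe2O3) = 2(55.85) + 3(16.00) = 159.70 g/mol.
n(O2) = 285.68 g / 32.00 g/mol = 8.9273 mol.
From the equation the O2:Fe2O3 mole ratio is 3:2, so n(Fe2O3) = 8.9273 × 2/3 = 5.9516 mol.
Mass of Fe2O3 = 5.9516 mol × 159.70 g/mol = 950.46 g.

950.5 g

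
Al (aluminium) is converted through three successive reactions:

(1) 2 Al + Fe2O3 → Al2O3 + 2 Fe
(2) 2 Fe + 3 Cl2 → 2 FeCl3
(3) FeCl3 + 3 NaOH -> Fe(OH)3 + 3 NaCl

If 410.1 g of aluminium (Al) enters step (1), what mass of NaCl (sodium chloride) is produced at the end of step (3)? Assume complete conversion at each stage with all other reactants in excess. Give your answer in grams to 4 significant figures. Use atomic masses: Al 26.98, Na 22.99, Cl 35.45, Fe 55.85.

2665 g

M(Al) = 26.98 g/mol.
M(NaCl) = 22.99 + 35.45 = 58.44 g/mol.
n(Al) = 410.1 / 26.98 = 15.200 mol.
Reaction (1): Al→Fe ratio 2:2 ⇒ n(Fe) = 15.200 mol.
Reaction (2): Fe→FeCl3 ratio 2:2 ⇒ n(FeCl3) = 15.200 mol.
Reaction (3): FeCl3→NaCl ratio 1:3 ⇒ n(NaCl) = 45.600 mol.
Mass of NaCl = 45.600 × 58.44 = 2664.9 g.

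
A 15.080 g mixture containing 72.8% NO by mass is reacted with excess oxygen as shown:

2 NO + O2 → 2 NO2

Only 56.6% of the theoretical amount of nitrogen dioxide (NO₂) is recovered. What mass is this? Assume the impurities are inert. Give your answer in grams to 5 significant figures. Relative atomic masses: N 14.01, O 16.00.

9.5265 g

Pure NO available = 15.080 g × 0.728 = 10.9782 g.
M(NO) = 14.01 + 16.00 = 30.01 g/mol.
M(NO2) = 14.01 + 2(16.00) = 46.01 g/mol.
n(NO) = 10.9782 g / 30.01 g/mol = 0.365819 mol.
From the equation the NO:NO2 mole ratio is 2:2, so n(NO2) = 0.365819 × 2/2 = 0.365819 mol.
Mass of NO2 = 0.365819 mol × 46.01 g/mol = 16.8314 g.
Actual mass collected = 16.8314 g × 0.566 = 9.52654 g.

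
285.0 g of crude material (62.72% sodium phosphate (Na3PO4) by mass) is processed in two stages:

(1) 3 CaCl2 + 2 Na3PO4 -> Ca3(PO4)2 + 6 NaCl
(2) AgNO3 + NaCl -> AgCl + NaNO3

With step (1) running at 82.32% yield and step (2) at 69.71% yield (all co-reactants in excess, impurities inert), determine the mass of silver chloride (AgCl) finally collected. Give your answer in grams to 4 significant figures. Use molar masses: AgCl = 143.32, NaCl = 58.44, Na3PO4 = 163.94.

269.0 g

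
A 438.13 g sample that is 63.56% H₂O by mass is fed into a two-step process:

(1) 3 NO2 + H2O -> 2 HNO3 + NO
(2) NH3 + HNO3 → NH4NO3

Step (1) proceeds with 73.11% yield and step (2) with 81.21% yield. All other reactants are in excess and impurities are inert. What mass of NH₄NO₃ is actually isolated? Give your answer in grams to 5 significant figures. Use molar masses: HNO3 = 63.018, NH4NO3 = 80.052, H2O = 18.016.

Pure H2O = 438.13 × 0.6356 = 278.475 g.
n(H2O) = 278.475 / 18.016 = 15.4571 mol.
Step 1 (H2O:HNO3 = 1:2): theoretical n(HNO3) = 30.9142 mol; at 73.11% yield, n(HNO3) = 22.6014 mol.
Step 2 (HNO3:NH4NO3 = 1:1): theoretical n(NH4NO3) = 22.6014 mol, so theoretical mass = 22.6014 × 80.052 = 1809.29 g.
At 81.21% yield, actual mass of NH4NO3 = 1809.29 × 0.8121 = 1469.32 g.

1469.3 g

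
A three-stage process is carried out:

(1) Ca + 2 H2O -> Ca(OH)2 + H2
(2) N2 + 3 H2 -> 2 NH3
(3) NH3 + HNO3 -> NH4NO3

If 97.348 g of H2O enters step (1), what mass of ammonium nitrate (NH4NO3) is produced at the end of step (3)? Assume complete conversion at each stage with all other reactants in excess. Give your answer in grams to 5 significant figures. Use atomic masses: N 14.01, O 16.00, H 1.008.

M(H2O) = 2(1.008) + 16.00 = 18.016 g/mol.
M(NH4NO3) = 2(14.01) + 4(1.008) + 3(16.00) = 80.052 g/mol.
n(H2O) = 97.348 / 18.016 = 5.40342 mol.
Reaction (1): H2O→H2 ratio 2:1 ⇒ n(H2) = 2.70171 mol.
Reaction (2): H2→NH3 ratio 3:2 ⇒ n(NH3) = 1.80114 mol.
Reaction (3): NH3→NH4NO3 ratio 1:1 ⇒ n(NH4NO3) = 1.80114 mol.
Mass of NH4NO3 = 1.80114 × 80.052 = 144.185 g.

144.18 g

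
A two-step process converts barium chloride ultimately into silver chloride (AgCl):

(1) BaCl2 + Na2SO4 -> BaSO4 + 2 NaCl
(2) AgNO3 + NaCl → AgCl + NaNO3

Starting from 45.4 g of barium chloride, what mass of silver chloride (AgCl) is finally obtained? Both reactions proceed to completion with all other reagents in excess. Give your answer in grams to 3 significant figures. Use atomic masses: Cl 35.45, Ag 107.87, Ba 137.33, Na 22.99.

M(BaCl2) = 137.33 + 2(35.45) = 208.23 g/mol.
M(AgCl) = 107.87 + 35.45 = 143.32 g/mol.
n(BaCl2) = 45.40 / 208.23 = 0.2180 mol.
Step 1 gives a 1:2 ratio of BaCl2 to NaCl, so n(NaCl) = 0.4361 mol.
In step 2 the NaCl:AgCl ratio is 1:1, so n(AgCl) = 0.4361 mol.
Mass of AgCl = 0.4361 × 143.32 = 62.50 g.

62.5 g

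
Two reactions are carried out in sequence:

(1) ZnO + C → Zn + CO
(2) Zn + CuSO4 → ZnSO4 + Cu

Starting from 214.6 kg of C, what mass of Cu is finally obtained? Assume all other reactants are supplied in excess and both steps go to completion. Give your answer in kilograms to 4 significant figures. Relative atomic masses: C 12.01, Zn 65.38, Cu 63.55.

M(C) = 12.01 g/mol.
M(Cu) = 63.55 g/mol.
214.6 kg = 214600 g.
n(C) = 214600 / 12.01 = 17868 mol.
Step 1 gives a 1:1 ratio of C to Zn, so n(Zn) = 17868 mol.
In step 2 the Zn:Cu ratio is 1:1, so n(Cu) = 17868 mol.
Mass of Cu = 17868 × 63.55 = 1.1355 × 10^6 g = 1136 kg.

1136 kg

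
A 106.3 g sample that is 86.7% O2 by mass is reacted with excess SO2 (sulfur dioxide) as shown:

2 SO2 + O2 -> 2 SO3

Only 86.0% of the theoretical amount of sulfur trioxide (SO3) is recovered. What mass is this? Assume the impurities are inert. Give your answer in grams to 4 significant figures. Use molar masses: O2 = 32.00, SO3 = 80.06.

Pure O2 available = 106.3 g × 0.867 = 92.162 g.
n(O2) = 92.162 g / 32.00 g/mol = 2.8801 mol.
From the equation the O2:SO3 mole ratio is 1:2, so n(SO3) = 2.8801 × 2/1 = 5.7601 mol.
Mass of SO3 = 5.7601 mol × 80.06 g/mol = 461.16 g.
Actual mass collected = 461.16 g × 0.860 = 396.59 g.

396.6 g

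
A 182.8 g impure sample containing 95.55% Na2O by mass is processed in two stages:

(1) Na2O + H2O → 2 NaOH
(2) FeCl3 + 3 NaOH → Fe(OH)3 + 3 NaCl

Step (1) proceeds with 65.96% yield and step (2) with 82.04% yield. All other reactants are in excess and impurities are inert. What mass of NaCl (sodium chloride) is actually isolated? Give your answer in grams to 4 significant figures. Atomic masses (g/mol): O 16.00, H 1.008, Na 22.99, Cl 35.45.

178.2 g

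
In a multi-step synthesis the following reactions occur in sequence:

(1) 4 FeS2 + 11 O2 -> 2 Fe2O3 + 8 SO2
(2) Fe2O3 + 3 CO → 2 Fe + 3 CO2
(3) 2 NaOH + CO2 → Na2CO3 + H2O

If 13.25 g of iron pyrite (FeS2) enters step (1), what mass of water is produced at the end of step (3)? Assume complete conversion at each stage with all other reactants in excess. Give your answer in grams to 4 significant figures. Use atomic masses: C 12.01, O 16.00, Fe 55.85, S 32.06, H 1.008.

M(FeS2) = 55.85 + 2(32.06) = 119.97 g/mol.
M(H2O) = 2(1.008) + 16.00 = 18.016 g/mol.
n(FeS2) = 13.25 / 119.97 = 0.11044 mol.
Reaction (1): FeS2→Fe2O3 ratio 4:2 ⇒ n(Fe2O3) = 0.055222 mol.
Reaction (2): Fe2O3→CO2 ratio 1:3 ⇒ n(CO2) = 0.16567 mol.
Reaction (3): CO2→H2O ratio 1:1 ⇒ n(H2O) = 0.16567 mol.
Mass of H2O = 0.16567 × 18.016 = 2.9846 g.

2.985 g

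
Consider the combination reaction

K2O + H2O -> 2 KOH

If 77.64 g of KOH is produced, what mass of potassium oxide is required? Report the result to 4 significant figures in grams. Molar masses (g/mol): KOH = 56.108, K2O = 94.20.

65.18 g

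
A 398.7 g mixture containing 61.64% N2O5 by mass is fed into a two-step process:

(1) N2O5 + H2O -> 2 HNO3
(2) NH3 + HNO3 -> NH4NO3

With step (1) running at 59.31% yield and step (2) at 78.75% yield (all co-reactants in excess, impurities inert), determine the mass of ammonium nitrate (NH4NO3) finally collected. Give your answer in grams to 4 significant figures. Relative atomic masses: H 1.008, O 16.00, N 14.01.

170.1 g

Pure N2O5 = 398.7 × 0.6164 = 245.76 g.
M(N2O5) = 2(14.01) + 5(16.00) = 108.02 g/mol.
M(NH4NO3) = 2(14.01) + 4(1.008) + 3(16.00) = 80.052 g/mol.
n(N2O5) = 245.76 / 108.02 = 2.2751 mol.
Step 1 (N2O5:HNO3 = 1:2): theoretical n(HNO3) = 4.5502 mol; at 59.31% yield, n(HNO3) = 2.6987 mol.
Step 2 (HNO3:NH4NO3 = 1:1): theoretical n(NH4NO3) = 2.6987 mol, so theoretical mass = 2.6987 × 80.052 = 216.04 g.
At 78.75% yield, actual mass of NH4NO3 = 216.04 × 0.7875 = 170.13 g.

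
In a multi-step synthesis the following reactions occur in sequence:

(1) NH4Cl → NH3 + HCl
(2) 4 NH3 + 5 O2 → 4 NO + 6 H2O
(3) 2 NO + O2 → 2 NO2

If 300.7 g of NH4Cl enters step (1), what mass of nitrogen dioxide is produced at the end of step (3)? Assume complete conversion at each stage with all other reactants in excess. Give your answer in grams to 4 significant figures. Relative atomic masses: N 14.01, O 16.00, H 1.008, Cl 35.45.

258.6 g

M(NH4Cl) = 14.01 + 4(1.008) + 35.45 = 53.492 g/mol.
M(NO2) = 14.01 + 2(16.00) = 46.01 g/mol.
n(NH4Cl) = 300.7 / 53.492 = 5.6214 mol.
Reaction (1): NH4Cl→NH3 ratio 1:1 ⇒ n(NH3) = 5.6214 mol.
Reaction (2): NH3→NO ratio 4:4 ⇒ n(NO) = 5.6214 mol.
Reaction (3): NO→NO2 ratio 2:2 ⇒ n(NO2) = 5.6214 mol.
Mass of NO2 = 5.6214 × 46.01 = 258.64 g.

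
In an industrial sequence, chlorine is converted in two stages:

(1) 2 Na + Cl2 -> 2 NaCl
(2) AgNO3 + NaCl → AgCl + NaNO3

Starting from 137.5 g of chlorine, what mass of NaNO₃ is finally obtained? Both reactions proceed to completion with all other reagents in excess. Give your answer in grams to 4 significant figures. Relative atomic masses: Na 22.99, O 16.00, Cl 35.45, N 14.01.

329.7 g

M(Cl2) = 2(35.45) = 70.90 g/mol.
M(NaNO3) = 22.99 + 14.01 + 3(16.00) = 85.00 g/mol.
n(Cl2) = 137.50 / 70.90 = 1.9394 mol.
Step 1 gives a 1:2 ratio of Cl2 to NaCl, so n(NaCl) = 3.8787 mol.
In step 2 the NaCl:NaNO3 ratio is 1:1, so n(NaNO3) = 3.8787 mol.
Mass of NaNO3 = 3.8787 × 85.00 = 329.69 g.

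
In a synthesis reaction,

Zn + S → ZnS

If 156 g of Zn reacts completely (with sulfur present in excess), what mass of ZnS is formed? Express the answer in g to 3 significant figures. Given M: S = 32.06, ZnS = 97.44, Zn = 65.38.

n(Zn) = 156.0 g / 65.38 g/mol = 2.386 mol.
From the equation the Zn:ZnS mole ratio is 1:1, so n(ZnS) = 2.386 × 1/1 = 2.386 mol.
Mass of ZnS = 2.386 mol × 97.44 g/mol = 232.5 g.

232 g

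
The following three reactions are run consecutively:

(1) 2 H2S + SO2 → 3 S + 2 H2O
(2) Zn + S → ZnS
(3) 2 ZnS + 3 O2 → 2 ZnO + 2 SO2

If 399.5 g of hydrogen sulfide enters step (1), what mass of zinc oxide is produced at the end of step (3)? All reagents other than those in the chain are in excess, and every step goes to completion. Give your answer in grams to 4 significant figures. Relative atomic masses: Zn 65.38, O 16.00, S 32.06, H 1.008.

1431 g

M(H2S) = 2(1.008) + 32.06 = 34.076 g/mol.
M(ZnO) = 65.38 + 16.00 = 81.38 g/mol.
n(H2S) = 399.5 / 34.076 = 11.724 mol.
Reaction (1): H2S→S ratio 2:3 ⇒ n(S) = 17.586 mol.
Reaction (2): S→ZnS ratio 1:1 ⇒ n(ZnS) = 17.586 mol.
Reaction (3): ZnS→ZnO ratio 2:2 ⇒ n(ZnO) = 17.586 mol.
Mass of ZnO = 17.586 × 81.38 = 1431.1 g.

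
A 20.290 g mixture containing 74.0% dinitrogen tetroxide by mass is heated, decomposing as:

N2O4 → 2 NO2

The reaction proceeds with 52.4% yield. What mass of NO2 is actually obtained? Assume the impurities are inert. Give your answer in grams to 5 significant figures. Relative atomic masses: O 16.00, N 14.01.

Pure N2O4 available = 20.290 g × 0.740 = 15.0146 g.
M(N2O4) = 2(14.01) + 4(16.00) = 92.02 g/mol.
M(NO2) = 14.01 + 2(16.00) = 46.01 g/mol.
n(N2O4) = 15.0146 g / 92.02 g/mol = 0.163167 mol.
From the equation the N2O4:NO2 mole ratio is 1:2, so n(NO2) = 0.163167 × 2/1 = 0.326333 mol.
Mass of NO2 = 0.326333 mol × 46.01 g/mol = 15.0146 g.
Actual mass collected = 15.0146 g × 0.524 = 7.86765 g.

7.8677 g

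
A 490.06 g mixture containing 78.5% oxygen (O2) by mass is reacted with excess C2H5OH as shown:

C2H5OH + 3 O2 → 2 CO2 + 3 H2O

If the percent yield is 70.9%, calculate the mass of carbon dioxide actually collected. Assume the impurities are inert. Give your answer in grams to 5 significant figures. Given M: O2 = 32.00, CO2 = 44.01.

Pure O2 available = 490.06 g × 0.785 = 384.697 g.
n(O2) = 384.697 g / 32.00 g/mol = 12.0218 mol.
From the equation the O2:CO2 mole ratio is 3:2, so n(CO2) = 12.0218 × 2/3 = 8.01452 mol.
Mass of CO2 = 8.01452 mol × 44.01 g/mol = 352.719 g.
Actual mass collected = 352.719 g × 0.709 = 250.078 g.

250.08 g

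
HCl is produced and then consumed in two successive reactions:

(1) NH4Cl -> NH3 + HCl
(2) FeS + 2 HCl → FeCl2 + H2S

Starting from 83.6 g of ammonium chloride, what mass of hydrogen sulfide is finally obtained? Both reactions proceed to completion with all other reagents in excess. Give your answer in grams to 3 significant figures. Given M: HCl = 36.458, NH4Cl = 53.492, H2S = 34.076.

26.6 g

n(NH4Cl) = 83.60 / 53.492 = 1.563 mol.
Step 1 gives a 1:1 ratio of NH4Cl to HCl, so n(HCl) = 1.563 mol.
In step 2 the HCl:H2S ratio is 2:1, so n(H2S) = 0.7814 mol.
Mass of H2S = 0.7814 × 34.076 = 26.63 g.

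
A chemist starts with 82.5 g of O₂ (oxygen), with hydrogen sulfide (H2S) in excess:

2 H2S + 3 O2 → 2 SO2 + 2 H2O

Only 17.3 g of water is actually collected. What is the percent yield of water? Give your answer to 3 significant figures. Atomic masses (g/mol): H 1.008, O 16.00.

55.9 %

M(O2) = 2(16.00) = 32.00 g/mol.
M(H2O) = 2(1.008) + 16.00 = 18.016 g/mol.
n(O2) = 82.50 g / 32.00 g/mol = 2.578 mol.
From the equation the O2:H2O mole ratio is 3:2, so n(H2O) = 2.578 × 2/3 = 1.719 mol.
Mass of H2O = 1.719 mol × 18.016 g/mol = 30.96 g.
This is the theoretical yield. Percent yield = 17.3 g / 30.96 g × 100% = 55.87%.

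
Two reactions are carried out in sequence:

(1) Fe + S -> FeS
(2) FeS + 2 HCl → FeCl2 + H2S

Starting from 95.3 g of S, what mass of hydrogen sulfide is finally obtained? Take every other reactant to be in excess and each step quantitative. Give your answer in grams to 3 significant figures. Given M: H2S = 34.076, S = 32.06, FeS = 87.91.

101 g

n(S) = 95.30 / 32.06 = 2.973 mol.
Step 1 gives a 1:1 ratio of S to FeS, so n(FeS) = 2.973 mol.
In step 2 the FeS:H2S ratio is 1:1, so n(H2S) = 2.973 mol.
Mass of H2S = 2.973 × 34.076 = 101.3 g.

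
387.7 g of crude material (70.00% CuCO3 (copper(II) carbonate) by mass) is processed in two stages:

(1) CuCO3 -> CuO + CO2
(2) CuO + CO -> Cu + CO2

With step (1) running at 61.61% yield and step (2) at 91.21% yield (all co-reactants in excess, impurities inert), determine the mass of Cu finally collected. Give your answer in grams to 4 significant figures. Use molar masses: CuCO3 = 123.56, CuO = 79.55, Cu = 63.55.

78.44 g

Pure CuCO3 = 387.7 × 0.7000 = 271.39 g.
n(CuCO3) = 271.39 / 123.56 = 2.1964 mol.
Step 1 (CuCO3:CuO = 1:1): theoretical n(CuO) = 2.1964 mol; at 61.61% yield, n(CuO) = 1.3532 mol.
Step 2 (CuO:Cu = 1:1): theoretical n(Cu) = 1.3532 mol, so theoretical mass = 1.3532 × 63.55 = 85.997 g.
At 91.21% yield, actual mass of Cu = 85.997 × 0.9121 = 78.438 g.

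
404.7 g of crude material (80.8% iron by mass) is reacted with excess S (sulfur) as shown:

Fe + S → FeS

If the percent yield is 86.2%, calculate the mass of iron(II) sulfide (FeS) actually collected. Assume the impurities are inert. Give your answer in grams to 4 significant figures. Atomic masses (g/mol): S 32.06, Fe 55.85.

Pure Fe available = 404.7 g × 0.808 = 327.00 g.
M(Fe) = 55.85 g/mol.
M(FeS) = 55.85 + 32.06 = 87.91 g/mol.
n(Fe) = 327.00 g / 55.85 g/mol = 5.8549 mol.
From the equation the Fe:FeS mole ratio is 1:1, so n(FeS) = 5.8549 × 1/1 = 5.8549 mol.
Mass of FeS = 5.8549 mol × 87.91 g/mol = 514.71 g.
Actual mass collected = 514.71 g × 0.862 = 443.68 g.

443.7 g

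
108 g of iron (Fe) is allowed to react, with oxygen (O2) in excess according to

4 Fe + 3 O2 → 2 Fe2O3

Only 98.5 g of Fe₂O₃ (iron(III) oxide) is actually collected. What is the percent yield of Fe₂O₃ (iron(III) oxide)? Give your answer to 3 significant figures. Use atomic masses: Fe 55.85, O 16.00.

M(Fe) = 55.85 g/mol.
M(Fe2O3) = 2(55.85) + 3(16.00) = 159.70 g/mol.
n(Fe) = 108.0 g / 55.85 g/mol = 1.934 mol.
From the equation the Fe:Fe2O3 mole ratio is 4:2, so n(Fe2O3) = 1.934 × 2/4 = 0.9669 mol.
Mass of Fe2O3 = 0.9669 mol × 159.70 g/mol = 154.4 g.
This is the theoretical yield. Percent yield = 98.5 g / 154.4 g × 100% = 63.79%.

63.8 %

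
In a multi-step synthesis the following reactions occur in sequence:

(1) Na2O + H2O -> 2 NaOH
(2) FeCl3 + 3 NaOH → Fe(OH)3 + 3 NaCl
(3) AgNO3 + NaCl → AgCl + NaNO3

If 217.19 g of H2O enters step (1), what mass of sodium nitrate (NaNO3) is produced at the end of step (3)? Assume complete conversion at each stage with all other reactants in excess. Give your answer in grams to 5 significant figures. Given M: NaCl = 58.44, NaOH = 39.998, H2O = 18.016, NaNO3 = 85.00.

n(H2O) = 217.19 / 18.016 = 12.0554 mol.
Reaction (1): H2O→NaOH ratio 1:2 ⇒ n(NaOH) = 24.1108 mol.
Reaction (2): NaOH→NaCl ratio 3:3 ⇒ n(NaCl) = 24.1108 mol.
Reaction (3): NaCl→NaNO3 ratio 1:1 ⇒ n(NaNO3) = 24.1108 mol.
Mass of NaNO3 = 24.1108 × 85.00 = 2049.42 g.

2049.4 g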